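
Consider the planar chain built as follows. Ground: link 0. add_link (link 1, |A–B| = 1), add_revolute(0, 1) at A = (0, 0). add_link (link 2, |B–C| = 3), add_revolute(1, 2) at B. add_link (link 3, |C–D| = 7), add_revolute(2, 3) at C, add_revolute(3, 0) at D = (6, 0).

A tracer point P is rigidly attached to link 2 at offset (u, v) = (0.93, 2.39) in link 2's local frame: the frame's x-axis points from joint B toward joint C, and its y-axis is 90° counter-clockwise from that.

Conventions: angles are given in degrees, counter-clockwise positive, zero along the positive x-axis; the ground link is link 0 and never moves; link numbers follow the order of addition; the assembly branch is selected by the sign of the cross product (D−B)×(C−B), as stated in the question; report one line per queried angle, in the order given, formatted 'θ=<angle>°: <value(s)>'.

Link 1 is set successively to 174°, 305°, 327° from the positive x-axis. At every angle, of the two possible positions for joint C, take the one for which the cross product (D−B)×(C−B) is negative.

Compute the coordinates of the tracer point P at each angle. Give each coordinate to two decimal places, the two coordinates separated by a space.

A=(0,0), D=(6.00,0)
θ=174°: B = A + 1.00·(cos174°, sin174°) = (-0.9945, 0.1045)
θ=174°: |BD| = 6.9953
θ=174°: circle(B,3.00) ∩ circle(D,7.00): a=0.6386, h=2.9312
θ=174°:   candidates: C₊=(-0.3122,3.0259) cross=20.505; C₋=(-0.3998,-2.8359) cross=-20.505
θ=174°:   branch - wants cross < 0 → take C=(-0.3998,-2.8359) (cross=-20.505)
θ=174°: ex = (C−B)/|BC| = (0.1982,-0.9802); ey = (0.9802,0.1982)
θ=174°: P = B + 0.93·ex + 2.39·ey = (1.5324,-0.3332)
θ=305°: B = A + 1.00·(cos305°, sin305°) = (0.5736, -0.8192)
θ=305°: |BD| = 5.4879
θ=305°: circle(B,3.00) ∩ circle(D,7.00): a=-0.9004, h=2.8617
θ=305°:   candidates: C₊=(-0.7439,1.8761) cross=15.705; C₋=(0.1104,-3.7832) cross=-15.705
θ=305°:   branch - wants cross < 0 → take C=(0.1104,-3.7832) (cross=-15.705)
θ=305°: ex = (C−B)/|BC| = (-0.1544,-0.9880); ey = (0.9880,-0.1544)
θ=305°: P = B + 0.93·ex + 2.39·ey = (2.7913,-2.1070)
θ=327°: B = A + 1.00·(cos327°, sin327°) = (0.8387, -0.5446)
θ=327°: |BD| = 5.1900
θ=327°: circle(B,3.00) ∩ circle(D,7.00): a=-1.2586, h=2.7232
θ=327°:   candidates: C₊=(-0.6987,2.0315) cross=14.134; C₋=(-0.1272,-3.3849) cross=-14.134
θ=327°:   branch - wants cross < 0 → take C=(-0.1272,-3.3849) (cross=-14.134)
θ=327°: ex = (C−B)/|BC| = (-0.3220,-0.9468); ey = (0.9468,-0.3220)
θ=327°: P = B + 0.93·ex + 2.39·ey = (2.8020,-2.1946)

θ=174°: 1.53 -0.33
θ=305°: 2.79 -2.11
θ=327°: 2.80 -2.19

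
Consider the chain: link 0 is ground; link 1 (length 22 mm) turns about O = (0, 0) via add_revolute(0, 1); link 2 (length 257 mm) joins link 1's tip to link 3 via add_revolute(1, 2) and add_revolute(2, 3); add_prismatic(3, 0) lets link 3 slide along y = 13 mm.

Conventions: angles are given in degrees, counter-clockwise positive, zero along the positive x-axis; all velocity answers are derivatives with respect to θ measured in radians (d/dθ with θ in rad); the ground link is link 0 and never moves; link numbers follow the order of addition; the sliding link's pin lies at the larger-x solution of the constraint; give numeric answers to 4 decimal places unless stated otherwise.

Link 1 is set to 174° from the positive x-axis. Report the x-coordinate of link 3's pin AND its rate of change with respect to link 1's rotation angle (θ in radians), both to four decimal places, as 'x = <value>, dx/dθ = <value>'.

geometry: r = 22 mm, L = 257 mm, e = 13 mm
crank pin P = (r cos θ, r sin θ) = (-21.879482, 2.299626)
h = r sin θ − e = 2.299626 − 13 = -10.700374
x = r cos θ + √(L² − h²) = -21.879482 + 256.777145 = 234.897663
dx/dθ = −r sin θ − h·r cos θ/√(L² − h²) (θ in radians; h = -10.700374) = -3.211384

x = 234.8977, dx/dθ = -3.2114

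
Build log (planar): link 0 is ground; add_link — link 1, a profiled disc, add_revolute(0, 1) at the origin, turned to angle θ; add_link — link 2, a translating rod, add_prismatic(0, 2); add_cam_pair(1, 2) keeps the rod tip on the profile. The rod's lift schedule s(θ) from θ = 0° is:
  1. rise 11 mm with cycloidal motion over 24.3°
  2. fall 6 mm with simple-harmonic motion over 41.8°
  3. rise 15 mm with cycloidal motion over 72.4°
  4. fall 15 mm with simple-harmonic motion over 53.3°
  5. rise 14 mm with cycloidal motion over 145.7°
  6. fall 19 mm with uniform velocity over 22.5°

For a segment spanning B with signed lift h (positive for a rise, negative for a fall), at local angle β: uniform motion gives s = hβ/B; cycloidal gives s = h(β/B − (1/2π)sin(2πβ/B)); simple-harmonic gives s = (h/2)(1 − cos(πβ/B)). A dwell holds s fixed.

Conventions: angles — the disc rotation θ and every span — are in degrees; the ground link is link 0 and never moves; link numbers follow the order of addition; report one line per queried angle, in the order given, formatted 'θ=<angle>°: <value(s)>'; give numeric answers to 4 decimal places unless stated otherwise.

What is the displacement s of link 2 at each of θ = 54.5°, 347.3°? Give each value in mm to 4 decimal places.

seg 1 [0°–24.3°] cycloidal, h=11: full span → s += 11 → s = 11.0000
seg 2 [24.3°–66.1°] simple-harmonic, h=-6: θ=54.5° here. β=30.2, B=41.8. -6/2·(1 − cos(π·0.7225)) = -4.9303 → s = 6.0697
seg 2 [24.3°–66.1°] simple-harmonic, h=-6: full span → s += -6 → s = 5.0000
seg 3 [66.1°–138.5°] cycloidal, h=15: full span → s += 15 → s = 20.0000
seg 4 [138.5°–191.8°] simple-harmonic, h=-15: full span → s += -15 → s = 5.0000
seg 5 [191.8°–337.5°] cycloidal, h=14: full span → s += 14 → s = 19.0000
seg 6 [337.5°–360°] uniform, h=-19: θ=347.3° here. β=9.8, B=22.5. -19·9.8/22.5 = -8.2756 → s = 10.7244

θ=54.5°: 6.0697
θ=347.3°: 10.7244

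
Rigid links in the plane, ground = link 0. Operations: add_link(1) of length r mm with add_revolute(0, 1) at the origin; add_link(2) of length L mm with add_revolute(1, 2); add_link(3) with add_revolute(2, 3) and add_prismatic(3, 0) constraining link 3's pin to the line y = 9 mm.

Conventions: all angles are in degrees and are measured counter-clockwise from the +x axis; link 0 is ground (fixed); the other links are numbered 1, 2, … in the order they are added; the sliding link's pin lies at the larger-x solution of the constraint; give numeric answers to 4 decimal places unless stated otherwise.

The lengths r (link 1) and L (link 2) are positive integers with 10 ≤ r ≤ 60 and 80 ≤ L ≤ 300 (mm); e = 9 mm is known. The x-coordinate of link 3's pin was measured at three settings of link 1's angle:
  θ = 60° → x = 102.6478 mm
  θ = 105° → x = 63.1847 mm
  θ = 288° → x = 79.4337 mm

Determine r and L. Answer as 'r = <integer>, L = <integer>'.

constraint per measurement: (x − r cos θ)² + (r sin θ − e)² = L²
subtracting the θ₁ and θ₂ equations cancels the r² and L² terms:
r = (x₁² − x₂²) / (2[(x₁cos θ₁ + e sin θ₁) − (x₂cos θ₂ + e sin θ₂)]) = 49.0000 → r = 49
L² = (x₁ − r cos θ₁)² + (r sin θ₁ − e)² = 7224.9942 → L = 85.0000 → L = 85
check at θ₃=288°: x = 79.4337 (printed 79.4337) ✓

r = 49, L = 85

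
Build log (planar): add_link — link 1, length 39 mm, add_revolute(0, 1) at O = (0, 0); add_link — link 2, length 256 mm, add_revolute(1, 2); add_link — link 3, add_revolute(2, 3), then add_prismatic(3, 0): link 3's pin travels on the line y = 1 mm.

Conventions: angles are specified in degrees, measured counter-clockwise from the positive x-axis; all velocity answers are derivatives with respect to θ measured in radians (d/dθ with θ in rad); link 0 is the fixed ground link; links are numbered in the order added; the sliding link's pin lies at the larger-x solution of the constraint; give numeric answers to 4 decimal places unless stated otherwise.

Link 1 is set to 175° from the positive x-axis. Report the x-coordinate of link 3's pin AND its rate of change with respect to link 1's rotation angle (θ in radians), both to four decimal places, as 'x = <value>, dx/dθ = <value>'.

geometry: r = 39 mm, L = 256 mm, e = 1 mm
crank pin P = (r cos θ, r sin θ) = (-38.851593, 3.399074)
h = r sin θ − e = 3.399074 − 1 = 2.399074
x = r cos θ + √(L² − h²) = -38.851593 + 255.988758 = 217.137165
dx/dθ = −r sin θ − h·r cos θ/√(L² − h²) (θ in radians; h = 2.399074) = -3.034965

x = 217.1372, dx/dθ = -3.0350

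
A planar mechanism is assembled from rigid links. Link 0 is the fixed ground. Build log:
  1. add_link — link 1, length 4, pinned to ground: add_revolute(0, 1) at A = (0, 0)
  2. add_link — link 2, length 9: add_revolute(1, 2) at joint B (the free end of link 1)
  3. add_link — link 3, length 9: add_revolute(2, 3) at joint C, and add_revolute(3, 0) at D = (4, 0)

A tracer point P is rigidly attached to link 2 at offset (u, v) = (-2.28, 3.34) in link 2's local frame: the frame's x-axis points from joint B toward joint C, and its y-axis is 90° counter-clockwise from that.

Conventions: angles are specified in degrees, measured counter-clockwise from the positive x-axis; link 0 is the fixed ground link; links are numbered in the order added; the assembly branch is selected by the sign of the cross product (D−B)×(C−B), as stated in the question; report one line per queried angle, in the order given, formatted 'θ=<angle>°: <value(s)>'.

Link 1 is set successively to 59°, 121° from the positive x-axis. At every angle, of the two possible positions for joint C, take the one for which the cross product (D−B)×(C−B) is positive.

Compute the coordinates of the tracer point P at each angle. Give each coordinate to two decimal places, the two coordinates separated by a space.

A=(0,0), D=(4.00,0)
θ=59°: B = A + 4.00·(cos59°, sin59°) = (2.0602, 3.4287)
θ=59°: |BD| = 3.9394
θ=59°: circle(B,9.00) ∩ circle(D,9.00): a=1.9697, h=8.7818
θ=59°:   candidates: C₊=(10.6734,6.0387) cross=34.595; C₋=(-4.6132,-2.6100) cross=-34.595
θ=59°:   branch + wants cross > 0 → take C=(10.6734,6.0387) (cross=34.595)
θ=59°: ex = (C−B)/|BC| = (0.9570,0.2900); ey = (-0.2900,0.9570)
θ=59°: P = B + -2.28·ex + 3.34·ey = (-1.0905,5.9639)
θ=121°: B = A + 4.00·(cos121°, sin121°) = (-2.0602, 3.4287)
θ=121°: |BD| = 6.9628
θ=121°: circle(B,9.00) ∩ circle(D,9.00): a=3.4814, h=8.2994
θ=121°:   candidates: C₊=(5.0567,8.9377) cross=57.787; C₋=(-3.1169,-5.5091) cross=-57.787
θ=121°:   branch + wants cross > 0 → take C=(5.0567,8.9377) (cross=57.787)
θ=121°: ex = (C−B)/|BC| = (0.7908,0.6121); ey = (-0.6121,0.7908)
θ=121°: P = B + -2.28·ex + 3.34·ey = (-5.9076,4.6742)

θ=59°: -1.09 5.96
θ=121°: -5.91 4.67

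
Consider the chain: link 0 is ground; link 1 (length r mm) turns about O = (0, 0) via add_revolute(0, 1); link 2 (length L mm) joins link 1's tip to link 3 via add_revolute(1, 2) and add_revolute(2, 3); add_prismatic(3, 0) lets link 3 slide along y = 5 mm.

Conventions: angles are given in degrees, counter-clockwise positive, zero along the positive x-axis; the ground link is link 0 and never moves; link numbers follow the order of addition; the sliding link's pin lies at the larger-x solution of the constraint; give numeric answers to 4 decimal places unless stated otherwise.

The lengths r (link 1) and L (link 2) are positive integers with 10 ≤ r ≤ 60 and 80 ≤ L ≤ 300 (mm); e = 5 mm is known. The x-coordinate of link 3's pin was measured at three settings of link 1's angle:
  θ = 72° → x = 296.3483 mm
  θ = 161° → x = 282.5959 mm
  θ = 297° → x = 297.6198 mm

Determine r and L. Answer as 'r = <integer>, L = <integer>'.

constraint per measurement: (x − r cos θ)² + (r sin θ − e)² = L²
subtracting the θ₁ and θ₂ equations cancels the r² and L² terms:
r = (x₁² − x₂²) / (2[(x₁cos θ₁ + e sin θ₁) − (x₂cos θ₂ + e sin θ₂)]) = 11.0000 → r = 11
L² = (x₁ − r cos θ₁)² + (r sin θ₁ − e)² = 85849.0122 → L = 293.0000 → L = 293
check at θ₃=297°: x = 297.6198 (printed 297.6198) ✓

r = 11, L = 293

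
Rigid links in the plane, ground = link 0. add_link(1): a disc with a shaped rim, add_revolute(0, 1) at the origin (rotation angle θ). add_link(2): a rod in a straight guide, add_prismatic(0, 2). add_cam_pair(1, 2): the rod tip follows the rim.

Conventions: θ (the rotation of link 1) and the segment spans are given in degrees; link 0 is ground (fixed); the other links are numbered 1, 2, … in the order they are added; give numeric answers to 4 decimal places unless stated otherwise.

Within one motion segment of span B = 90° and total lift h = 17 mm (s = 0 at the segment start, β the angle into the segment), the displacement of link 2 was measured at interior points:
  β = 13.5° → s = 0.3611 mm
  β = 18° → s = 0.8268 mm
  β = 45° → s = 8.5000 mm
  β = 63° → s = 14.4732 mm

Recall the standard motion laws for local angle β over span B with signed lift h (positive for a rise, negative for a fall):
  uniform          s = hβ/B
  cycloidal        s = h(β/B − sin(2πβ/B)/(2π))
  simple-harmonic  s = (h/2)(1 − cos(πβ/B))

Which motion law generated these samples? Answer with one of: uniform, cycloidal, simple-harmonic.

candidates at β/B = r: uniform s = h·r (linear in β); cycloidal s = h·(r − sin(2πr)/(2π)); simple-harmonic s = (h/2)(1 − cos(πr))
β=13.5°: printed 0.3611 | uniform 2.5500, cycloidal 0.3611, simple-harmonic 0.9264
β=18°: printed 0.8268 | uniform 3.4000, cycloidal 0.8268, simple-harmonic 1.6234
β=45°: printed 8.5000 | uniform 8.5000, cycloidal 8.5000, simple-harmonic 8.5000
β=63°: printed 14.4732 | uniform 11.9000, cycloidal 14.4732, simple-harmonic 13.4962
only one law matches every sample → cycloidal

cycloidal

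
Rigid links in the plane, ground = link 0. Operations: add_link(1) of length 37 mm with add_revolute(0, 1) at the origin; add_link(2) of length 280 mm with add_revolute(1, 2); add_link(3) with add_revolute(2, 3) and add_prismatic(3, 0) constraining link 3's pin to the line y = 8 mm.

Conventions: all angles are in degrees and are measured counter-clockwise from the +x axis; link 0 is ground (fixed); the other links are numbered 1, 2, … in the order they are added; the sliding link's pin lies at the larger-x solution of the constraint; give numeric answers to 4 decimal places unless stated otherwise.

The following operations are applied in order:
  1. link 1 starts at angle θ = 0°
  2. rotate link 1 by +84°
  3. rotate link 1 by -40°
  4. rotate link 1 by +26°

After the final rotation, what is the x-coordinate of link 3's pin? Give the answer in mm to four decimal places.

geometry: r = 37 mm, L = 280 mm, e = 8 mm; θ starts at 0°
rotate link 1 by +84°: θ ← 0° +84° = 84°
rotate link 1 by -40°: θ ← 84° -40° = 44°
rotate link 1 by +26°: θ ← 44° +26° = 70°
crank pin P = (r cos θ, r sin θ) = (12.654745, 34.768627)
h = r sin θ − e = 34.768627 − 8 = 26.768627
x = r cos θ + √(L² − h²) = 12.654745 + 278.717492 = 291.372238

291.3722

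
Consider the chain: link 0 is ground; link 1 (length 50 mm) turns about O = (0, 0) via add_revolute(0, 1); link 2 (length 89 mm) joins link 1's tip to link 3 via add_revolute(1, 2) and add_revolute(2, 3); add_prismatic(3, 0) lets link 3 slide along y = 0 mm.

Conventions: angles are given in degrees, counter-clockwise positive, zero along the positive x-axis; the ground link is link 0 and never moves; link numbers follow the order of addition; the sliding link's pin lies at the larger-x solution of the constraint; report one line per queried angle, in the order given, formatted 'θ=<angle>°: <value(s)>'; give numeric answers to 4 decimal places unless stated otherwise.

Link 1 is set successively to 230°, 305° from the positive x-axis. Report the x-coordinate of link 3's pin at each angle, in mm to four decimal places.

geometry: r = 50 mm, L = 89 mm, e = 0 mm
θ=230°: crank pin P = (r cos θ, r sin θ) = (-32.139380, -38.302222)
θ=230°: h = r sin θ − e = -38.302222 − 0 = -38.302222
θ=230°: x = r cos θ + √(L² − h²) = -32.139380 + 80.336416 = 48.197036
θ=305°: crank pin P = (r cos θ, r sin θ) = (28.678822, -40.957602)
θ=305°: h = r sin θ − e = -40.957602 − 0 = -40.957602
θ=305°: x = r cos θ + √(L² − h²) = 28.678822 + 79.015662 = 107.694484

θ=230°: 48.1970
θ=305°: 107.6945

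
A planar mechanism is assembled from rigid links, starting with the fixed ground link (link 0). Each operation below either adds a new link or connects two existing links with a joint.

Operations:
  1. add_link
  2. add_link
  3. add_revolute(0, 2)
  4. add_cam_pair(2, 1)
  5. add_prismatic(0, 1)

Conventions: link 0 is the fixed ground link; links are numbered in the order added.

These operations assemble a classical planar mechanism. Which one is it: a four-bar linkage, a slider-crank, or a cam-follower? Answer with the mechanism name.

links: 3 (incl. ground); joints: 1 revolute, 1 prismatic, 1 higher (cam) pair, forming one closed loop
3 links, revolute + prismatic + higher pair in one loop → cam-follower

cam-follower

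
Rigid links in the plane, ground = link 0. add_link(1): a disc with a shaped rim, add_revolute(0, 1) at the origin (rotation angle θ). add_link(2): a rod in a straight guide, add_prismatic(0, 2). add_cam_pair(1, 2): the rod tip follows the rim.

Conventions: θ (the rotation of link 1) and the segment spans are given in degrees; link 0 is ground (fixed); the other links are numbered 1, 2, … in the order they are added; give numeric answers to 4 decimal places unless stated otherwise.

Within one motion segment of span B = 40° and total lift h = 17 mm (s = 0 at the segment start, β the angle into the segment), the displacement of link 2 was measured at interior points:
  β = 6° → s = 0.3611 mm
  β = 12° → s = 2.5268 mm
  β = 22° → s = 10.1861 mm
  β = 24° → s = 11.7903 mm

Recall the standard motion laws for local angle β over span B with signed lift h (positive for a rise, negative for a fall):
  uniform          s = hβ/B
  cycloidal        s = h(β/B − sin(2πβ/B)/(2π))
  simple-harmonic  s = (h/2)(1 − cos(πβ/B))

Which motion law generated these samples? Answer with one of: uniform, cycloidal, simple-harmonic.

candidates at β/B = r: uniform s = h·r (linear in β); cycloidal s = h·(r − sin(2πr)/(2π)); simple-harmonic s = (h/2)(1 − cos(πr))
β=6°: printed 0.3611 | uniform 2.5500, cycloidal 0.3611, simple-harmonic 0.9264
β=12°: printed 2.5268 | uniform 5.1000, cycloidal 2.5268, simple-harmonic 3.5038
β=22°: printed 10.1861 | uniform 9.3500, cycloidal 10.1861, simple-harmonic 9.8297
β=24°: printed 11.7903 | uniform 10.2000, cycloidal 11.7903, simple-harmonic 11.1266
only one law matches every sample → cycloidal

cycloidal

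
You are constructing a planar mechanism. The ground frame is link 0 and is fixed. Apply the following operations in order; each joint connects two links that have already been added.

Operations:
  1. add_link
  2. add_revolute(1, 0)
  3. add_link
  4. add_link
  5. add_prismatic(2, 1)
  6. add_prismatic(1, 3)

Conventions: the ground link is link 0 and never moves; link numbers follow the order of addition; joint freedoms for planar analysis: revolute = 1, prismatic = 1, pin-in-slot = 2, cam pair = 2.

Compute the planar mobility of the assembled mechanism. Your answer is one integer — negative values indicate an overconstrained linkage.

ground; <1,0,0>
#1 <2,0,0>
R:1↔0 J1 <2,1,0>
#2 <3,1,0>
#3 <4,1,0>
P:2↔1 J1 <4,2,0>
P:1↔3 J1 <4,3,0>
3×3 − 2×3 − 1×0 = 3

M = 3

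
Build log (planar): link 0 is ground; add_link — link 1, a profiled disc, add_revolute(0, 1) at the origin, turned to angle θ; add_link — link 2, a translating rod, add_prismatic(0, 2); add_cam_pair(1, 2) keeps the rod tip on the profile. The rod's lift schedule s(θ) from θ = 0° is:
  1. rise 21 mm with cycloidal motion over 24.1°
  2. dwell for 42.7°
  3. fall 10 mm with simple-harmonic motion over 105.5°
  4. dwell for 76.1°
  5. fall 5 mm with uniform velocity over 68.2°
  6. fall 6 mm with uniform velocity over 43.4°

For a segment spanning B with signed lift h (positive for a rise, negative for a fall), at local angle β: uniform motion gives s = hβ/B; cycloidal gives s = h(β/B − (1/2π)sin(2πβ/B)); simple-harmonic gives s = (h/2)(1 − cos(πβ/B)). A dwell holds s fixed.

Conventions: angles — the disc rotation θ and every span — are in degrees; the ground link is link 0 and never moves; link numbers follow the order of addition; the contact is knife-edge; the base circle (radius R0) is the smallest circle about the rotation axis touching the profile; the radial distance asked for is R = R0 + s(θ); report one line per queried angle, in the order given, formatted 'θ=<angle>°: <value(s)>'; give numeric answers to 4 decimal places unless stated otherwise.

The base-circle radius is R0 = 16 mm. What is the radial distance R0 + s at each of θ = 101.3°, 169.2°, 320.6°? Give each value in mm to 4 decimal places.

seg 1 [0°–24.1°] cycloidal, h=21: full span → s += 21 → s = 21.0000
seg 2 [24.1°–66.8°] dwell: s stays 21.0000
seg 3 [66.8°–172.3°] simple-harmonic, h=-10: θ=101.3° here. β=34.5, B=105.5. -10/2·(1 − cos(π·0.3270)) = -2.4145 → s = 18.5855
seg 3 [66.8°–172.3°] simple-harmonic, h=-10: θ=169.2° here. β=102.4, B=105.5. -10/2·(1 − cos(π·0.9706)) = -9.9787 → s = 11.0213
seg 3 [66.8°–172.3°] simple-harmonic, h=-10: full span → s += -10 → s = 11.0000
seg 4 [172.3°–248.4°] dwell: s stays 11.0000
seg 5 [248.4°–316.6°] uniform, h=-5: full span → s += -5 → s = 6.0000
seg 6 [316.6°–360°] uniform, h=-6: θ=320.6° here. β=4, B=43.4. -6·4/43.4 = -0.5530 → s = 5.4470
θ=101.3°: R = R0 + s = 16 + 18.5855 = 34.5855
θ=169.2°: R = R0 + s = 16 + 11.0213 = 27.0213
θ=320.6°: R = R0 + s = 16 + 5.4470 = 21.4470

θ=101.3°: 34.5855
θ=169.2°: 27.0213
θ=320.6°: 21.4470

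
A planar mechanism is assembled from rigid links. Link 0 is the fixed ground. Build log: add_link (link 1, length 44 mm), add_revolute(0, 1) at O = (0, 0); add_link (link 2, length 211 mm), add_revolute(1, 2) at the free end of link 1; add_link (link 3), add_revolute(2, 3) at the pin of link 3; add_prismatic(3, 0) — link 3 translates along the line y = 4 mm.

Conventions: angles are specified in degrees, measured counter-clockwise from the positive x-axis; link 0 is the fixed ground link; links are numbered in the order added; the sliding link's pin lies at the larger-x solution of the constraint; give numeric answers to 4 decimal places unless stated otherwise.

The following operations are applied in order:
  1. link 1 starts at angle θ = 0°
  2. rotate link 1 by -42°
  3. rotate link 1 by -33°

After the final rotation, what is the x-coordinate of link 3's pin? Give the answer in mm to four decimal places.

geometry: r = 44 mm, L = 211 mm, e = 4 mm; θ starts at 0°
rotate link 1 by -42°: θ ← 0° -42° = -42°
rotate link 1 by -33°: θ ← -42° -33° = -75°
crank pin P = (r cos θ, r sin θ) = (11.388038, -42.500736)
h = r sin θ − e = -42.500736 − 4 = -46.500736
x = r cos θ + √(L² − h²) = 11.388038 + 205.812248 = 217.200286

217.2003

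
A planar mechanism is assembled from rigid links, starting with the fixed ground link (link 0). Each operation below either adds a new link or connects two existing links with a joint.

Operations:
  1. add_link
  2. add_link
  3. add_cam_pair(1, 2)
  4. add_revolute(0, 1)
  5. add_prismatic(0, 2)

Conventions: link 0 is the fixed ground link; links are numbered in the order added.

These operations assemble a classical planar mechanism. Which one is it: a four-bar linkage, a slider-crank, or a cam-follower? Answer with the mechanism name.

links: 3 (incl. ground); joints: 1 revolute, 1 prismatic, 1 higher (cam) pair, forming one closed loop
3 links, revolute + prismatic + higher pair in one loop → cam-follower

cam-follower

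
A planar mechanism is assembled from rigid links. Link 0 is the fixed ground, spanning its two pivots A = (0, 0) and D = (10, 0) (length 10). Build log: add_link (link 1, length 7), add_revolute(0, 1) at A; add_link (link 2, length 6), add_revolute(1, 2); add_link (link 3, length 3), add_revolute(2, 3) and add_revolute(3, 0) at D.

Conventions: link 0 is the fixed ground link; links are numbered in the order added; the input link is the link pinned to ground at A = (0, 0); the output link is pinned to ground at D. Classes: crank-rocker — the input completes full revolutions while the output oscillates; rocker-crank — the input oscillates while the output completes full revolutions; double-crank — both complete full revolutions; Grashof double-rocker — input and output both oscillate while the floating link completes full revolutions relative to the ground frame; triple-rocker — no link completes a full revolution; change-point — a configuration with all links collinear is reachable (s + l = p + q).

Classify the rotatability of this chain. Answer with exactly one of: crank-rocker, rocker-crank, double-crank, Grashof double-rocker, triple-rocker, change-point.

lengths: ground=10, input=7, coupler=6, output=3
sorted: s=3 (shortest), l=10 (longest), p+q=13
s + l = 13 vs p + q = 13
s + l = p + q → change-point (collinear configuration reachable)

change-point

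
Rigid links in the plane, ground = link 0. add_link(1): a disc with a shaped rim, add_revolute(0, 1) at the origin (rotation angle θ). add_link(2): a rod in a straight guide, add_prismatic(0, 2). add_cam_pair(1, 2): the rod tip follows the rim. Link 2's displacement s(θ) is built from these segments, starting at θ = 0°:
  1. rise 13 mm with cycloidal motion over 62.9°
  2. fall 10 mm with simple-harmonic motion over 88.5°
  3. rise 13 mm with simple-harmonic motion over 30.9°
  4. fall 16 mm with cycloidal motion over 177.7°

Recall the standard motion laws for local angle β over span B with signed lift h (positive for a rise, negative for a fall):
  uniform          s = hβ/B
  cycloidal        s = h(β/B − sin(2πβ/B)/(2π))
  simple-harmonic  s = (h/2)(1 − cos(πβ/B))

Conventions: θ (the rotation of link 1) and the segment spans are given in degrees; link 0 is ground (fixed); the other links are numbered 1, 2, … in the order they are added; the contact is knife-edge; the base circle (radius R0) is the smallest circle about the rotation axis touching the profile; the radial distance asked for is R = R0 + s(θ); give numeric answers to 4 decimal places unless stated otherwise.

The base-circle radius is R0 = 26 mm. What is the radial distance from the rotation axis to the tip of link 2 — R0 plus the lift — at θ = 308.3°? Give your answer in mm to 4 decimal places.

segment 1 (0° to 62.9°, cycloidal, h = 13) is passed completely: s = 0.0000 + (13) = 13.0000
segment 2 (62.9° to 151.4°, simple-harmonic, h = -10) is passed completely: s = 13.0000 + (-10) = 3.0000
segment 3 (151.4° to 182.3°, simple-harmonic, h = 13) is passed completely: s = 3.0000 + (13) = 16.0000
θ = 308.3° falls in segment 4 (182.3° to 360°, cycloidal, h = -16): β = 308.3 − 182.3 = 126°, B = 177.7°; Δs = -16·(0.7091 − sin(2π·0.7091)/(2π)) = -13.8077; s = 16.0000 − 13.8077 = 2.1923
R = R0 + s = 26 + 2.1923 = 28.1923

28.1923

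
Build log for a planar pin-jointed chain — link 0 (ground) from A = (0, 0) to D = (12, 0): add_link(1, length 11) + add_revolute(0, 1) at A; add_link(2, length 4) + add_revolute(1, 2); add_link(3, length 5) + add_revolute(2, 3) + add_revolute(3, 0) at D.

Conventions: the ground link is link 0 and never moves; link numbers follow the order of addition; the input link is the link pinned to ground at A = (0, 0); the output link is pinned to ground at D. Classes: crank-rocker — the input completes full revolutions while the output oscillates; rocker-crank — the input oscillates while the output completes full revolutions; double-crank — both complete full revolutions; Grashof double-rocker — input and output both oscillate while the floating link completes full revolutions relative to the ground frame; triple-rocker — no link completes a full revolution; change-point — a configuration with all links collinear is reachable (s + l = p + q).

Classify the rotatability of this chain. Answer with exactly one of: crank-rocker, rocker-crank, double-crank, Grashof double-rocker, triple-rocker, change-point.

lengths: ground=12, input=11, coupler=4, output=5
sorted: s=4 (shortest), l=12 (longest), p+q=16
s + l = 16 vs p + q = 16
s + l = p + q → change-point (collinear configuration reachable)

change-point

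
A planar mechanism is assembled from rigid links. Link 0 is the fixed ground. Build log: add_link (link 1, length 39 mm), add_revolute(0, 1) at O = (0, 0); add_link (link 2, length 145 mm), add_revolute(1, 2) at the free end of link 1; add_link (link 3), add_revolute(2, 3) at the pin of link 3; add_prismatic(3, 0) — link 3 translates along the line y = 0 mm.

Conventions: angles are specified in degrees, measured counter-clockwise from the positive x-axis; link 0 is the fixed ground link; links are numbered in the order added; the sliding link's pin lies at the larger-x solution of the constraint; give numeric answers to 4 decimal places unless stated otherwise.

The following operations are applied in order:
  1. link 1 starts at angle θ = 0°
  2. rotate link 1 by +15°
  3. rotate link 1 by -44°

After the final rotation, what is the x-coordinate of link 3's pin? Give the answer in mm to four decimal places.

geometry: r = 39 mm, L = 145 mm, e = 0 mm; θ starts at 0°
rotate link 1 by +15°: θ ← 0° +15° = 15°
rotate link 1 by -44°: θ ← 15° -44° = -29°
crank pin P = (r cos θ, r sin θ) = (34.110169, -18.907575)
h = r sin θ − e = -18.907575 − 0 = -18.907575
x = r cos θ + √(L² − h²) = 34.110169 + 143.761969 = 177.872137

177.8721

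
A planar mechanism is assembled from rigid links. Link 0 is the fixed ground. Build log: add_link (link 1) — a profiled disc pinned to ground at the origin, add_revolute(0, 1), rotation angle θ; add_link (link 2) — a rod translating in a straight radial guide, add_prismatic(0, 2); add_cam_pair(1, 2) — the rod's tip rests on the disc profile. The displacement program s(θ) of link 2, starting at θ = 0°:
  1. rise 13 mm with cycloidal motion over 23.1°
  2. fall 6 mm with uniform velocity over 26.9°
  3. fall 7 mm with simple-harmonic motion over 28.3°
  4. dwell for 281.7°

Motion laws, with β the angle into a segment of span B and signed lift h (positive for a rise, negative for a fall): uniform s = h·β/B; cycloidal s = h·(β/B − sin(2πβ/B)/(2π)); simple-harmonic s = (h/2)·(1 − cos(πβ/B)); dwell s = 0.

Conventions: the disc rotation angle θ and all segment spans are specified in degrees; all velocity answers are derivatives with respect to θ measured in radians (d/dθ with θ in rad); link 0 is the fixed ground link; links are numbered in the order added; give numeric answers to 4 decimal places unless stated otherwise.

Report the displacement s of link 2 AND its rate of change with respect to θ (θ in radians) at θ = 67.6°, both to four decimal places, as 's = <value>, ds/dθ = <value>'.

seg 1 [0°–23.1°] cycloidal, h=13: full span → s += 13 → s = 13.0000
seg 2 [23.1°–50°] uniform, h=-6: full span → s += -6 → s = 7.0000
seg 3 [50°–78.3°] simple-harmonic, h=-7: θ=67.6° here. β=17.6, B=28.3. -7/2·(1 − cos(π·0.6219)) = -4.8079 → s = 2.1921
velocity in seg [50°–78.3°] (simple-harmonic), θ in radians: β = 17.6° = 0.3072 rad, B = 28.3° = 0.4939 rad; ds/dθ = (πh/(2B)) sin(πβ/B) = (π·(-7)/(2·0.4939)) sin(π·0.6219) = -20.648707 mm/rad

s = 2.1921, ds/dθ = -20.6487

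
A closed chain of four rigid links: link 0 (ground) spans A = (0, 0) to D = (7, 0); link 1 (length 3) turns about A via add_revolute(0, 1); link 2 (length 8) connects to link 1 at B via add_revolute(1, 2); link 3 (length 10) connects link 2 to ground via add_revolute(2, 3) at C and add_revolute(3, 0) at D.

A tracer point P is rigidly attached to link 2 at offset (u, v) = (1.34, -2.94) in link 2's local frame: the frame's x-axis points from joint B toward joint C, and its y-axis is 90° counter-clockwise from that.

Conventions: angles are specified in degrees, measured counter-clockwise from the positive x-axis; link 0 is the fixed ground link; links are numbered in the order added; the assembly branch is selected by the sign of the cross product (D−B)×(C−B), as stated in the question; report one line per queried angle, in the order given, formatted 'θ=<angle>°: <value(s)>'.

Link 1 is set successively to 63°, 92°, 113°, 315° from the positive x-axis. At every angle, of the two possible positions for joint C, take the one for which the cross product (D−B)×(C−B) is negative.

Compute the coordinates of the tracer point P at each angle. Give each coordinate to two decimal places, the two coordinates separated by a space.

A=(0,0), D=(7.00,0)
θ=63°: B = A + 3.00·(cos63°, sin63°) = (1.3620, 2.6730)
θ=63°: |BD| = 6.2396
θ=63°: circle(B,8.00) ∩ circle(D,10.00): a=0.2350, h=7.9965
θ=63°:   candidates: C₊=(5.0000,9.7980) cross=49.895; C₋=(-1.8514,-4.6533) cross=-49.895
θ=63°:   branch - wants cross < 0 → take C=(-1.8514,-4.6533) (cross=-49.895)
θ=63°: ex = (C−B)/|BC| = (-0.4017,-0.9158); ey = (0.9158,-0.4017)
θ=63°: P = B + 1.34·ex + -2.94·ey = (-1.8687,2.6268)
θ=92°: B = A + 3.00·(cos92°, sin92°) = (-0.1047, 2.9982)
θ=92°: |BD| = 7.7114
θ=92°: circle(B,8.00) ∩ circle(D,10.00): a=1.5215, h=7.8540
θ=92°:   candidates: C₊=(4.3507,9.6427) cross=60.565; C₋=(-1.7565,-4.8294) cross=-60.565
θ=92°:   branch - wants cross < 0 → take C=(-1.7565,-4.8294) (cross=-60.565)
θ=92°: ex = (C−B)/|BC| = (-0.2065,-0.9785); ey = (0.9785,-0.2065)
θ=92°: P = B + 1.34·ex + -2.94·ey = (-3.2580,2.2941)
θ=113°: B = A + 3.00·(cos113°, sin113°) = (-1.1722, 2.7615)
θ=113°: |BD| = 8.6262
θ=113°: circle(B,8.00) ∩ circle(D,10.00): a=2.2264, h=7.6840
θ=113°:   candidates: C₊=(3.3969,9.3283) cross=66.283; C₋=(-1.5228,-5.2308) cross=-66.283
θ=113°:   branch - wants cross < 0 → take C=(-1.5228,-5.2308) (cross=-66.283)
θ=113°: ex = (C−B)/|BC| = (-0.0438,-0.9990); ey = (0.9990,-0.0438)
θ=113°: P = B + 1.34·ex + -2.94·ey = (-4.1681,1.5517)
θ=315°: B = A + 3.00·(cos315°, sin315°) = (2.1213, -2.1213)
θ=315°: |BD| = 5.3199
θ=315°: circle(B,8.00) ∩ circle(D,10.00): a=-0.7236, h=7.9672
θ=315°:   candidates: C₊=(-1.7192,4.8966) cross=42.385; C₋=(4.6347,-9.7162) cross=-42.385
θ=315°:   branch - wants cross < 0 → take C=(4.6347,-9.7162) (cross=-42.385)
θ=315°: ex = (C−B)/|BC| = (0.3142,-0.9494); ey = (0.9494,0.3142)
θ=315°: P = B + 1.34·ex + -2.94·ey = (-0.2488,-4.3171)

θ=63°: -1.87 2.63
θ=92°: -3.26 2.29
θ=113°: -4.17 1.55
θ=315°: -0.25 -4.32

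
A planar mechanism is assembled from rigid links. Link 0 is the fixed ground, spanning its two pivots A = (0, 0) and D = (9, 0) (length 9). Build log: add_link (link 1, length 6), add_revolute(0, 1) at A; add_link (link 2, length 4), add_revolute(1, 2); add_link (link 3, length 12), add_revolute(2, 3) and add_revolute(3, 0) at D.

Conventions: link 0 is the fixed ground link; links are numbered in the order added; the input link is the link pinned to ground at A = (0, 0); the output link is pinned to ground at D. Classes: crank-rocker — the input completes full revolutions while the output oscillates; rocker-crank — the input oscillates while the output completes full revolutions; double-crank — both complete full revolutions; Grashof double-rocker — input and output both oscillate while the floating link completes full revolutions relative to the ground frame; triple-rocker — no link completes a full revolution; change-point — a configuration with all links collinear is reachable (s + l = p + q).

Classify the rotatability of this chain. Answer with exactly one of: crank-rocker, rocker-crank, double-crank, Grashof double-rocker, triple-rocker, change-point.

lengths: ground=9, input=6, coupler=4, output=12
sorted: s=4 (shortest), l=12 (longest), p+q=15
s + l = 16 vs p + q = 15
s + l > p + q → non-Grashof → no link fully rotates → triple-rocker

triple-rocker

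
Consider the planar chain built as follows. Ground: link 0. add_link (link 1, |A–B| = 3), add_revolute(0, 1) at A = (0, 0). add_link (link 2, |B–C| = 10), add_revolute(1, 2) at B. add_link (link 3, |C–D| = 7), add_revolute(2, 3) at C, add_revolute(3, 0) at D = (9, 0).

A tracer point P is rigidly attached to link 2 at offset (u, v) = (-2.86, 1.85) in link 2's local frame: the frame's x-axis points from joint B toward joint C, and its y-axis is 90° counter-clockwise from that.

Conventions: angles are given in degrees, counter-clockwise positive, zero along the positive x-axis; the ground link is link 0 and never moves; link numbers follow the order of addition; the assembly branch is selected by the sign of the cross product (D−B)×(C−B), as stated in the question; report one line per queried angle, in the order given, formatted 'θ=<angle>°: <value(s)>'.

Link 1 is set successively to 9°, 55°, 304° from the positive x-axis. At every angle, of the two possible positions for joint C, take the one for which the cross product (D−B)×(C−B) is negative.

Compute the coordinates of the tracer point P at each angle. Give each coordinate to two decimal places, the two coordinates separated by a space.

A=(0,0), D=(9.00,0)
θ=9°: B = A + 3.00·(cos9°, sin9°) = (2.9631, 0.4693)
θ=9°: |BD| = 6.0551
θ=9°: circle(B,10.00) ∩ circle(D,7.00): a=7.2389, h=6.8992
θ=9°:   candidates: C₊=(10.7149,6.7867) cross=41.776; C₋=(9.6454,-6.9702) cross=-41.776
θ=9°:   branch - wants cross < 0 → take C=(9.6454,-6.9702) (cross=-41.776)
θ=9°: ex = (C−B)/|BC| = (0.6682,-0.7439); ey = (0.7439,0.6682)
θ=9°: P = B + -2.86·ex + 1.85·ey = (2.4282,3.8332)
θ=55°: B = A + 3.00·(cos55°, sin55°) = (1.7207, 2.4575)
θ=55°: |BD| = 7.6829
θ=55°: circle(B,10.00) ∩ circle(D,7.00): a=7.1605, h=6.9805
θ=55°:   candidates: C₊=(10.7378,6.7808) cross=53.630; C₋=(6.2723,-6.4467) cross=-53.630
θ=55°:   branch - wants cross < 0 → take C=(6.2723,-6.4467) (cross=-53.630)
θ=55°: ex = (C−B)/|BC| = (0.4552,-0.8904); ey = (0.8904,0.4552)
θ=55°: P = B + -2.86·ex + 1.85·ey = (2.0662,5.8461)
θ=304°: B = A + 3.00·(cos304°, sin304°) = (1.6776, -2.4871)
θ=304°: |BD| = 7.7333
θ=304°: circle(B,10.00) ∩ circle(D,7.00): a=7.1641, h=6.9768
θ=304°:   candidates: C₊=(6.2172,6.4231) cross=53.954; C₋=(10.7049,-6.7892) cross=-53.954
θ=304°:   branch - wants cross < 0 → take C=(10.7049,-6.7892) (cross=-53.954)
θ=304°: ex = (C−B)/|BC| = (0.9027,-0.4302); ey = (0.4302,0.9027)
θ=304°: P = B + -2.86·ex + 1.85·ey = (-0.1083,0.4133)

θ=9°: 2.43 3.83
θ=55°: 2.07 5.85
θ=304°: -0.11 0.41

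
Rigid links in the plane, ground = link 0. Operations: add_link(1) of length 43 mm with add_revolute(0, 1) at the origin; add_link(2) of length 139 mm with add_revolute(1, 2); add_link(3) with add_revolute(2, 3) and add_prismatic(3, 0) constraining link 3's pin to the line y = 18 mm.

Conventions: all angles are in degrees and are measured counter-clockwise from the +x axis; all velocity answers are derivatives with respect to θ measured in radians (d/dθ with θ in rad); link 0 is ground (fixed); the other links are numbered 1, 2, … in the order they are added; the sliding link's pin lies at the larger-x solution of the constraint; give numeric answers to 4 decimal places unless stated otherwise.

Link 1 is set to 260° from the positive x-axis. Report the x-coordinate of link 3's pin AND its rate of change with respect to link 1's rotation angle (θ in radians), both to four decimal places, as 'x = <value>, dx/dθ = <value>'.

geometry: r = 43 mm, L = 139 mm, e = 18 mm
crank pin P = (r cos θ, r sin θ) = (-7.466872, -42.346733)
h = r sin θ − e = -42.346733 − 18 = -60.346733
x = r cos θ + √(L² − h²) = -7.466872 + 125.216899 = 117.750027
dx/dθ = −r sin θ − h·r cos θ/√(L² − h²) (θ in radians; h = -60.346733) = 38.748167

x = 117.7500, dx/dθ = 38.7482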